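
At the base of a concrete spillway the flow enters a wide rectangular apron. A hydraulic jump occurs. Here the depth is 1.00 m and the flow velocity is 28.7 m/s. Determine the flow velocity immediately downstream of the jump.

V₂ = 2.30 m/s

Fr₁ = V₁/√(g·y₁) = 28.7/√(9.81×1.00) = 9.16.
By Bélanger, y₂/y₁ = ½[√(1 + 8Fr₁²) − 1] = ½[√672.7 − 1] = 12.5.
y₂ = 12.5 × 1.00 = 12.5 m.
q = V₁·y₁ = 28.7 × 1.00 = 28.7 m²/s.
V₂ = q/y₂ = 28.7/12.5 = 2.30 m/s.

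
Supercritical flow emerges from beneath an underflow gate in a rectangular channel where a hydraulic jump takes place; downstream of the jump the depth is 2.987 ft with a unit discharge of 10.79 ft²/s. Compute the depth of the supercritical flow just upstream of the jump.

y₁ = 0.6632 ft

V₂ = q/y₂ = 10.79/2.987 = 3.612 ft/s; Fr₂ = V₂/√(g·y₂) = 0.3683.
From the momentum equation (using Fr₂), y₁/y₂ = ½[√(1 + 8Fr₂²) − 1] = ½[√2.0854 − 1] = 0.2220.
y₁ = 0.2220 × 2.987 = 0.6632 ft.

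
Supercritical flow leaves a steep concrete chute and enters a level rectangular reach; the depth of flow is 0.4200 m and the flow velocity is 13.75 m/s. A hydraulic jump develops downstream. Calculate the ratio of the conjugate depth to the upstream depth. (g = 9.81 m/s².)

y₂/y₁ = 9.093

Fr₁ = V₁/√(g·y₁) = 13.75/√(9.81×0.4200) = 6.774.
From the momentum equation for a rectangular channel, y₂/y₁ = ½[√(1 + 8Fr₁²) − 1] = ½[√368.09 − 1] = 9.093.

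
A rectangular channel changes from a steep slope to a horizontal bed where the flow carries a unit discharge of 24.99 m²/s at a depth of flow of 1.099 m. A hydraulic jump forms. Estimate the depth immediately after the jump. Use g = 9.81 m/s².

V₁ = q/y₁ = 24.99/1.099 = 22.74 m/s. Fr₁ = V₁/√(g·y₁) = 22.74/√(9.81×1.099) = 6.925.
Sequent-depth ratio: y₂/y₁ = ½[√(1 + 8Fr₁²) − 1] = ½[√384.67 − 1] = 9.307.
y₂ = 9.307 × 1.099 = 10.23 m.

y₂ = 10.23 m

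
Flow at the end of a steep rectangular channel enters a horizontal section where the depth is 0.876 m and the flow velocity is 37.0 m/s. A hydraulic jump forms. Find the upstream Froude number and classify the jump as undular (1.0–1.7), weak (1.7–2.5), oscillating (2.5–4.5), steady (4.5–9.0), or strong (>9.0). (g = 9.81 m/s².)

Fr₁ = 12.6; strong jump

Fr₁ = V₁/√(g·y₁) = 37.0/√(9.81×0.876) = 12.6.
Fr₁ = 12.6 lies in the strong range.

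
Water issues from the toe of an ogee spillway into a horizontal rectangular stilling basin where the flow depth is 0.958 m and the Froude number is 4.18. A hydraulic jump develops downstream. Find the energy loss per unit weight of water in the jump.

ΔE = 3.84 m

Fr₁ = 4.18 (given).
Conjugate-depth relation: y₂/y₁ = ½[√(1 + 8Fr₁²) − 1] = ½[√140.8 − 1] = 5.43.
y₂ = 5.43 × 0.958 = 5.20 m.
V₁ = Fr₁·√(g·y₁) = 4.18×√(9.81×0.958) = 12.8 m/s; q = V₁·y₁ = 12.3 m²/s. V₂ = q/y₂ = 12.3/5.20 = 2.36 m/s. E₁ = y₁ + V₁²/2g = 9.33 m; E₂ = y₂ + V₂²/2g = 5.49 m. ΔE = E₁ − E₂ = 3.84 m.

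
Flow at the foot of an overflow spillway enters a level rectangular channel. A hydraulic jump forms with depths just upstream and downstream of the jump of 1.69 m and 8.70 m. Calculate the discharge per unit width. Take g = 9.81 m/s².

q = 27.4 m²/s

For a rectangular channel the momentum equation gives q² = ½·g·y₁·y₂·(y₁ + y₂) = ½×9.81×1.69×8.70×10.4 = 749.
q = √749 = 27.4 m²/s.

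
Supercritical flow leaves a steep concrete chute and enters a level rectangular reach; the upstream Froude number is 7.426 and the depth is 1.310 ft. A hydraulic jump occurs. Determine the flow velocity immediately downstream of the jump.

V₂ = 4.816 ft/s

Fr₁ = 7.426 (given).
Sequent-depth ratio: y₂/y₁ = ½[√(1 + 8Fr₁²) − 1] = ½[√442.16 − 1] = 10.01.
y₂ = 10.01 × 1.310 = 13.12 ft.
V₁ = Fr₁·√(g·y₁) = 7.426×√(32.2×1.310) = 48.23 ft/s; q = V₁·y₁ = 63.18 ft²/s.
V₂ = q/y₂ = 63.18/13.12 = 4.816 ft/s.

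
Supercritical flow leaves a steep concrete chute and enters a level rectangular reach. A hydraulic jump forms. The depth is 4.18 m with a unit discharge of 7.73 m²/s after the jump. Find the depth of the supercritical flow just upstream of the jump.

V₂ = q/y₂ = 7.73/4.18 = 1.85 m/s; Fr₂ = V₂/√(g·y₂) = 0.289.
Since the conjugate-depth ratio holds either way, y₁/y₂ = ½[√(1 + 8Fr₂²) − 1] = ½[√1.667 − 1] = 0.146.
y₁ = 0.146 × 4.18 = 0.609 m.

y₁ = 0.609 m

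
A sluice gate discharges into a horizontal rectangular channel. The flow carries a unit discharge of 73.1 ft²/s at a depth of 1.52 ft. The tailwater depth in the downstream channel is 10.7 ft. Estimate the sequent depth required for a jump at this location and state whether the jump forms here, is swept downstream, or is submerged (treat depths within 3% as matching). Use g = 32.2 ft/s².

V₁ = q/y₁ = 73.1/1.52 = 48.1 ft/s. Fr₁ = V₁/√(g·y₁) = 48.1/√(32.2×1.52) = 6.87.
By Bélanger, y₂/y₁ = ½[√(1 + 8Fr₁²) − 1] = ½[√379.0 − 1] = 9.23.
y₂ = 9.23 × 1.52 = 14.0 ft.
Tailwater y_tw = 10.7 ft: y_tw < y₂, so the jump is swept downstream.

y₂ = 14.0 ft; the jump is swept downstream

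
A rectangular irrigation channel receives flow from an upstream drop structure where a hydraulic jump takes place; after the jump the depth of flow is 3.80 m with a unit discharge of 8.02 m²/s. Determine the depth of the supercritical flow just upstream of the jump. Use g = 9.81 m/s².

y₁ = 0.757 m

V₂ = q/y₂ = 8.02/3.80 = 2.11 m/s; Fr₂ = V₂/√(g·y₂) = 0.346.
Applying the sequent-depth relation in reverse, y₁/y₂ = ½[√(1 + 8Fr₂²) − 1] = ½[√1.956 − 1] = 0.199.
y₁ = 0.199 × 3.80 = 0.757 m.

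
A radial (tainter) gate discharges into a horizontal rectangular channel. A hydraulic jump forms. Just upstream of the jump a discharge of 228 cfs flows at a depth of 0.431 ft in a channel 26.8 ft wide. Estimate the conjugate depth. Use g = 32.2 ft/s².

q = Q/b = 228/26.8 = 8.51 ft²/s; V₁ = q/y₁ = 19.7 ft/s. Fr₁ = V₁/√(g·y₁) = 5.30.
Conjugate-depth relation: y₂/y₁ = ½[√(1 + 8Fr₁²) − 1] = ½[√225.6 − 1] = 7.01.
y₂ = 7.01 × 0.431 = 3.02 ft.

y₂ = 3.02 ft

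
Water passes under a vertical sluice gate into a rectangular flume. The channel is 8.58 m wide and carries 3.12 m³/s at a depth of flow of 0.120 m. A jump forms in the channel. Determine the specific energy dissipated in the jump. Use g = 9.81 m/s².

q = Q/b = 3.12/8.58 = 0.364 m²/s; V₁ = q/y₁ = 3.03 m/s. Fr₁ = V₁/√(g·y₁) = 2.79.
Conjugate-depth relation: y₂/y₁ = ½[√(1 + 8Fr₁²) − 1] = ½[√63.40 − 1] = 3.48.
y₂ = 3.48 × 0.120 = 0.418 m.
V₂ = q/y₂ = 0.364/0.418 = 0.870 m/s. E₁ = y₁ + V₁²/2g = 0.588 m; E₂ = y₂ + V₂²/2g = 0.456 m. ΔE = E₁ − E₂ = 0.132 m.

ΔE = 0.132 m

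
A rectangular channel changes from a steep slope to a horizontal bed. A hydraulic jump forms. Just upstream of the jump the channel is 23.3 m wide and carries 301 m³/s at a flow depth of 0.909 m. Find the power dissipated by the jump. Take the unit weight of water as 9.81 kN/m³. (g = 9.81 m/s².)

P = 15530 kW

q = Q/b = 301/23.3 = 12.9 m²/s; V₁ = q/y₁ = 14.2 m/s. Fr₁ = V₁/√(g·y₁) = 4.76.
From the momentum equation for a rectangular channel, y₂/y₁ = ½[√(1 + 8Fr₁²) − 1] = ½[√182.2 − 1] = 6.25.
y₂ = 6.25 × 0.909 = 5.68 m.
Head loss: ΔE = (y₂ − y₁)³/(4y₁y₂) = (5.68 − 0.909)³/(4×0.909×5.68) = 109/20.7 = 5.26 m.
P = γ·Q·ΔE = 9.81 × 301 × 5.26 = 15530 kW.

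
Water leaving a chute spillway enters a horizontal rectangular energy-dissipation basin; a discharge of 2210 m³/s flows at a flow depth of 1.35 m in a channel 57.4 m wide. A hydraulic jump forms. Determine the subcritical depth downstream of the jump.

y₂ = 14.3 m

q = Q/b = 2210/57.4 = 38.5 m²/s; V₁ = q/y₁ = 28.5 m/s. Fr₁ = V₁/√(g·y₁) = 7.84.
Sequent-depth ratio: y₂/y₁ = ½[√(1 + 8Fr₁²) − 1] = ½[√492.3 − 1] = 10.6.
y₂ = 10.6 × 1.35 = 14.3 m.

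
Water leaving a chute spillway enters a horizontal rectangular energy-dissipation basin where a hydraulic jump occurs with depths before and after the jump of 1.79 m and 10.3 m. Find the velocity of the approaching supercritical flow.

V₁ = 18.5 m/s

For a rectangular channel the momentum equation gives q² = ½·g·y₁·y₂·(y₁ + y₂) = ½×9.81×1.79×10.3×12.1 = 1093.
q = √1093 = 33.1 m²/s.
V₁ = q/y₁ = 33.1/1.79 = 18.5 m/s.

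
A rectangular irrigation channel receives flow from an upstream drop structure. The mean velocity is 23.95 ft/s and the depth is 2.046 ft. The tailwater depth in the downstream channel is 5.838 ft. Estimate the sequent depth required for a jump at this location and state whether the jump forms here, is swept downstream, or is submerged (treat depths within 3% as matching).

y₂ = 7.576 ft; the jump is swept downstream

Fr₁ = V₁/√(g·y₁) = 23.95/√(32.2×2.046) = 2.951.
Conjugate-depth relation: y₂/y₁ = ½[√(1 + 8Fr₁²) − 1] = ½[√70.653 − 1] = 3.703.
y₂ = 3.703 × 2.046 = 7.576 ft.
Tailwater y_tw = 5.838 ft: y_tw < y₂, so the jump is swept downstream.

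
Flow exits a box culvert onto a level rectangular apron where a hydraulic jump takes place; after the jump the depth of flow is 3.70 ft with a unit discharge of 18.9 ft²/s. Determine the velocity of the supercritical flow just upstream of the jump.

V₂ = q/y₂ = 18.9/3.70 = 5.11 ft/s; Fr₂ = V₂/√(g·y₂) = 0.468.
Applying the sequent-depth relation in reverse, y₁/y₂ = ½[√(1 + 8Fr₂²) − 1] = ½[√2.752 − 1] = 0.329.
y₁ = 0.329 × 3.70 = 1.22 ft.
V₁ = q/y₁ = 18.9/1.22 = 15.5 ft/s.

V₁ = 15.5 ft/s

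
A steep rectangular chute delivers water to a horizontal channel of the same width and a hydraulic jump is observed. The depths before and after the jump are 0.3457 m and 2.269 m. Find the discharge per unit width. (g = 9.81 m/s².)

q = 3.172 m²/s

For a rectangular channel the momentum equation gives q² = ½·g·y₁·y₂·(y₁ + y₂) = ½×9.81×0.3457×2.269×2.615 = 10.06.
q = √10.06 = 3.172 m²/s.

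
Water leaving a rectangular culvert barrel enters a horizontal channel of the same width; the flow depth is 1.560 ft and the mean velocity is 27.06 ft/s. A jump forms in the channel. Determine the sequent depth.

y₂ = 7.679 ft

Fr₁ = V₁/√(g·y₁) = 27.06/√(32.2×1.560) = 3.818.
Bélanger equation: y₂/y₁ = ½[√(1 + 8Fr₁²) − 1] = ½[√117.62 − 1] = 4.923.
y₂ = 4.923 × 1.560 = 7.679 ft.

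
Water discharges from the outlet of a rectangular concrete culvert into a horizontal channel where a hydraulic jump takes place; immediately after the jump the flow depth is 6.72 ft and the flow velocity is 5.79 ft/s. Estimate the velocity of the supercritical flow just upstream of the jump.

Fr₂ = V₂/√(g·y₂) = 5.79/√(32.2×6.72) = 0.394.
From the momentum equation (using Fr₂), y₁/y₂ = ½[√(1 + 8Fr₂²) − 1] = ½[√2.239 − 1] = 0.248.
y₁ = 0.248 × 6.72 = 1.67 ft.
V₁ = q/y₁ = 38.9/1.67 = 23.3 ft/s.

V₁ = 23.3 ft/s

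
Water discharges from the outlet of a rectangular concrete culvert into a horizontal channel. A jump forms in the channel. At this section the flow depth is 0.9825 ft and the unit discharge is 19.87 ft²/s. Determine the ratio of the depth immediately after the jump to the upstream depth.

y₂/y₁ = 4.609

V₁ = q/y₁ = 19.87/0.9825 = 20.22 ft/s. Fr₁ = V₁/√(g·y₁) = 20.22/√(32.2×0.9825) = 3.596.
Sequent-depth ratio: y₂/y₁ = ½[√(1 + 8Fr₁²) − 1] = ½[√104.43 − 1] = 4.609.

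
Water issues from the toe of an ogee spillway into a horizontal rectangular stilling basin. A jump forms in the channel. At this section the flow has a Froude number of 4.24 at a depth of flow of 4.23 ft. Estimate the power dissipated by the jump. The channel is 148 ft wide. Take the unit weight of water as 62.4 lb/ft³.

Fr₁ = 4.24 (given).
Sequent-depth ratio: y₂/y₁ = ½[√(1 + 8Fr₁²) − 1] = ½[√144.8 − 1] = 5.52.
y₂ = 5.52 × 4.23 = 23.3 ft.
V₁ = Fr₁·√(g·y₁) = 4.24×√(32.2×4.23) = 49.5 ft/s; q = V₁·y₁ = 209 ft²/s. V₂ = q/y₂ = 209/23.3 = 8.97 ft/s. E₁ = y₁ + V₁²/2g = 42.3 ft; E₂ = y₂ + V₂²/2g = 24.6 ft. ΔE = E₁ − E₂ = 17.7 ft.
Q = q·b = 209 × 148 = 30979 cfs. P = γ·Q·ΔE/550 = 62.4 × 30979 × 17.7 / 550 = 62091 hp.

P = 62091 hp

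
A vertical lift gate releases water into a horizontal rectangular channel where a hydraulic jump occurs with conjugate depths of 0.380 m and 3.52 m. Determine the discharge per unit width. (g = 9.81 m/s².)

For a rectangular channel the momentum equation gives q² = ½·g·y₁·y₂·(y₁ + y₂) = ½×9.81×0.380×3.52×3.90 = 25.6.
q = √25.6 = 5.06 m²/s.

q = 5.06 m²/s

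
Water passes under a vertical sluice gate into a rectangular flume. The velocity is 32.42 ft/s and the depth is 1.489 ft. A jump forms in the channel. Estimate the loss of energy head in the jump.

Fr₁ = V₁/√(g·y₁) = 32.42/√(32.2×1.489) = 4.682.
Sequent-depth ratio: y₂/y₁ = ½[√(1 + 8Fr₁²) − 1] = ½[√176.37 − 1] = 6.140.
y₂ = 6.140 × 1.489 = 9.143 ft.
q = V₁·y₁ = 32.42 × 1.489 = 48.27 ft²/s. V₂ = q/y₂ = 48.27/9.143 = 5.280 ft/s. E₁ = y₁ + V₁²/2g = 17.81 ft; E₂ = y₂ + V₂²/2g = 9.576 ft. ΔE = E₁ − E₂ = 8.234 ft.

ΔE = 8.234 ft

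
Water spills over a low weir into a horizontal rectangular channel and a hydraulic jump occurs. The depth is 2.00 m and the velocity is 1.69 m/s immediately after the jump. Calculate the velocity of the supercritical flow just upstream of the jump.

V₁ = 7.17 m/s

Fr₂ = V₂/√(g·y₂) = 1.69/√(9.81×2.00) = 0.382.
The Bélanger relation is symmetric: y₁/y₂ = ½[√(1 + 8Fr₂²) − 1] = ½[√2.165 − 1] = 0.236.
y₁ = 0.236 × 2.00 = 0.471 m.
V₁ = q/y₁ = 3.38/0.471 = 7.17 m/s.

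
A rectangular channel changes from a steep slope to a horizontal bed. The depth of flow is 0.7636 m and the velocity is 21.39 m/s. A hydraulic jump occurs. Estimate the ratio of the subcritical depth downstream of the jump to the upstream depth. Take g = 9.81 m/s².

y₂/y₁ = 10.56

Fr₁ = V₁/√(g·y₁) = 21.39/√(9.81×0.7636) = 7.815.
Sequent-depth ratio: y₂/y₁ = ½[√(1 + 8Fr₁²) − 1] = ½[√489.63 − 1] = 10.56.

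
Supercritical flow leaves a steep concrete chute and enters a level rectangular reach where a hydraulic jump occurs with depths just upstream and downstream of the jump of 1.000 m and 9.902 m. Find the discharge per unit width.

q = 23.01 m²/s

For a rectangular channel the momentum equation gives q² = ½·g·y₁·y₂·(y₁ + y₂) = ½×9.81×1.000×9.902×10.90 = 529.5.
q = √529.5 = 23.01 m²/s.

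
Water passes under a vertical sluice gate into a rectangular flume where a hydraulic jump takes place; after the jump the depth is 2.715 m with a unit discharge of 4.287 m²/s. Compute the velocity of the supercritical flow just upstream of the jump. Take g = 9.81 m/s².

V₁ = 9.794 m/s

V₂ = q/y₂ = 4.287/2.715 = 1.579 m/s; Fr₂ = V₂/√(g·y₂) = 0.3060.
Since the conjugate-depth ratio holds either way, y₁/y₂ = ½[√(1 + 8Fr₂²) − 1] = ½[√1.7489 − 1] = 0.1612.
y₁ = 0.1612 × 2.715 = 0.4377 m.
V₁ = q/y₁ = 4.287/0.4377 = 9.794 m/s.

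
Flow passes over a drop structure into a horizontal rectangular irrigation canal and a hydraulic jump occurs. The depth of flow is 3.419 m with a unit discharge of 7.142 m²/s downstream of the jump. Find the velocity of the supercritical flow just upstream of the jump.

V₂ = q/y₂ = 7.142/3.419 = 2.089 m/s; Fr₂ = V₂/√(g·y₂) = 0.3607.
From the momentum equation (using Fr₂), y₁/y₂ = ½[√(1 + 8Fr₂²) − 1] = ½[√2.0408 − 1] = 0.2143.
y₁ = 0.2143 × 3.419 = 0.7326 m.
V₁ = q/y₁ = 7.142/0.7326 = 9.748 m/s.

V₁ = 9.748 m/s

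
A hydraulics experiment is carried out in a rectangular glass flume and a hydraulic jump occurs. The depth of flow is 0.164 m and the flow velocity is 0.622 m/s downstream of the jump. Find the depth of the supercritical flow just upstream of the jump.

y₁ = 0.0582 m

Fr₂ = V₂/√(g·y₂) = 0.622/√(9.81×0.164) = 0.490.
Applying the sequent-depth relation in reverse, y₁/y₂ = ½[√(1 + 8Fr₂²) − 1] = ½[√2.924 − 1] = 0.355.
y₁ = 0.355 × 0.164 = 0.0582 m.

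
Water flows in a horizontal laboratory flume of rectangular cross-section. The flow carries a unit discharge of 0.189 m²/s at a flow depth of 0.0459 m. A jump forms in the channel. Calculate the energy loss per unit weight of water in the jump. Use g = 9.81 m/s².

V₁ = q/y₁ = 0.189/0.0459 = 4.12 m/s. Fr₁ = V₁/√(g·y₁) = 4.12/√(9.81×0.0459) = 6.14.
Conjugate-depth relation: y₂/y₁ = ½[√(1 + 8Fr₁²) − 1] = ½[√302.2 − 1] = 8.19.
y₂ = 8.19 × 0.0459 = 0.376 m.
Head loss: ΔE = (y₂ − y₁)³/(4y₁y₂) = (0.376 − 0.0459)³/(4×0.0459×0.376) = 0.0360/0.0690 = 0.521 m.

ΔE = 0.521 m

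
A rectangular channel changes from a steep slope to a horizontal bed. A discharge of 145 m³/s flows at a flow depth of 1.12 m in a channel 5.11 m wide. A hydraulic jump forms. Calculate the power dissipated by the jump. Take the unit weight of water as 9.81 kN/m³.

q = Q/b = 145/5.11 = 28.4 m²/s; V₁ = q/y₁ = 25.3 m/s. Fr₁ = V₁/√(g·y₁) = 7.64.
Conjugate-depth relation: y₂/y₁ = ½[√(1 + 8Fr₁²) − 1] = ½[√468.4 − 1] = 10.3.
y₂ = 10.3 × 1.12 = 11.6 m.
V₂ = q/y₂ = 28.4/11.6 = 2.45 m/s. E₁ = y₁ + V₁²/2g = 33.8 m; E₂ = y₂ + V₂²/2g = 11.9 m. ΔE = E₁ − E₂ = 22.0 m.
P = γ·Q·ΔE = 9.81 × 145 × 22.0 = 31250 kW.

P = 31250 kW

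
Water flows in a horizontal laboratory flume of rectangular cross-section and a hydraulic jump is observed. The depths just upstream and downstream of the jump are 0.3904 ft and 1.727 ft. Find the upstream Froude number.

For a rectangular channel the momentum equation gives q² = ½·g·y₁·y₂·(y₁ + y₂) = ½×32.2×0.3904×1.727×2.117 = 22.98.
q = √22.98 = 4.794 ft²/s.
V₁ = q/y₁ = 12.28 ft/s; Fr₁ = V₁/√(g·y₁) = 3.464.

Fr₁ = 3.464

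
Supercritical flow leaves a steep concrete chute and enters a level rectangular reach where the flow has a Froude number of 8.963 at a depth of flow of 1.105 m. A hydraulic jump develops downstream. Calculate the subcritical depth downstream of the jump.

y₂ = 13.46 m

Fr₁ = 8.963 (given).
Sequent-depth ratio: y₂/y₁ = ½[√(1 + 8Fr₁²) − 1] = ½[√643.68 − 1] = 12.19.
y₂ = 12.19 × 1.105 = 13.46 m.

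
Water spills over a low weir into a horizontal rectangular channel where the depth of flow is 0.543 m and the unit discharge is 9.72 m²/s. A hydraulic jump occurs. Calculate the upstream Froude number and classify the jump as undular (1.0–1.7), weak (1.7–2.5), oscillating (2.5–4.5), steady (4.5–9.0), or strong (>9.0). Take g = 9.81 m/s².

Fr₁ = 7.76; steady jump

V₁ = q/y₁ = 9.72/0.543 = 17.9 m/s. Fr₁ = V₁/√(g·y₁) = 17.9/√(9.81×0.543) = 7.76.
Fr₁ = 7.76 lies in the steady range.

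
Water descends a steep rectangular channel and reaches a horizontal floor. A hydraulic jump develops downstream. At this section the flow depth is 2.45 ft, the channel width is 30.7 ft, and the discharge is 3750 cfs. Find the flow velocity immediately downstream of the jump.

q = Q/b = 3750/30.7 = 122 ft²/s; V₁ = q/y₁ = 49.9 ft/s. Fr₁ = V₁/√(g·y₁) = 5.61.
Sequent-depth ratio: y₂/y₁ = ½[√(1 + 8Fr₁²) − 1] = ½[√253.1 − 1] = 7.45.
y₂ = 7.45 × 2.45 = 18.3 ft.
V₂ = q/y₂ = 122/18.3 = 6.69 ft/s.

V₂ = 6.69 ft/s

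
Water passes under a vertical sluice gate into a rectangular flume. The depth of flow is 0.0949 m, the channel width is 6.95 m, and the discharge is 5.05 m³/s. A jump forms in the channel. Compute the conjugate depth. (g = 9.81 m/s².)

q = Q/b = 5.05/6.95 = 0.727 m²/s; V₁ = q/y₁ = 7.66 m/s. Fr₁ = V₁/√(g·y₁) = 7.94.
Sequent-depth ratio: y₂/y₁ = ½[√(1 + 8Fr₁²) − 1] = ½[√504.8 − 1] = 10.7.
y₂ = 10.7 × 0.0949 = 1.02 m.

y₂ = 1.02 m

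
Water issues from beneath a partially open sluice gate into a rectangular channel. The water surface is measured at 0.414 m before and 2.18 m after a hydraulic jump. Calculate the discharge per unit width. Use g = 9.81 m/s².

For a rectangular channel the momentum equation gives q² = ½·g·y₁·y₂·(y₁ + y₂) = ½×9.81×0.414×2.18×2.59 = 11.5.
q = √11.5 = 3.39 m²/s.

q = 3.39 m²/s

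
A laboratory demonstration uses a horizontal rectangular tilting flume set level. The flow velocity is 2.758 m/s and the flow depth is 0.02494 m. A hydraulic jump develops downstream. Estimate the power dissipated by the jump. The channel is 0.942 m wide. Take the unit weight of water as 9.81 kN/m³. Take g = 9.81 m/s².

Fr₁ = V₁/√(g·y₁) = 2.758/√(9.81×0.02494) = 5.576.
Sequent-depth ratio: y₂/y₁ = ½[√(1 + 8Fr₁²) − 1] = ½[√249.72 − 1] = 7.401.
y₂ = 7.401 × 0.02494 = 0.1846 m.
q = V₁·y₁ = 2.758 × 0.02494 = 0.06878 m²/s. V₂ = q/y₂ = 0.06878/0.1846 = 0.3726 m/s. E₁ = y₁ + V₁²/2g = 0.4126 m; E₂ = y₂ + V₂²/2g = 0.1917 m. ΔE = E₁ − E₂ = 0.2210 m.
Q = q·b = 0.06878 × 0.942 = 0.06480 m³/s. P = γ·Q·ΔE = 9.81 × 0.06480 × 0.2210 = 0.1405 kW.

P = 0.1405 kW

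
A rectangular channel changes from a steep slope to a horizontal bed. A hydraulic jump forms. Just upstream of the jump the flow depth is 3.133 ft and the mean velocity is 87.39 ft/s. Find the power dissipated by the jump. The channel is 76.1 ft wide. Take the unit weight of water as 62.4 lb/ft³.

Fr₁ = V₁/√(g·y₁) = 87.39/√(32.2×3.133) = 8.701.
Conjugate-depth relation: y₂/y₁ = ½[√(1 + 8Fr₁²) − 1] = ½[√606.62 − 1] = 11.81.
y₂ = 11.81 × 3.133 = 37.02 ft.
Head loss: ΔE = (y₂ − y₁)³/(4y₁y₂) = (37.02 − 3.133)³/(4×3.133×37.02) = 38899/463.9 = 83.85 ft.
q = V₁·y₁ = 87.39 × 3.133 = 273.8 ft²/s. Q = q·b = 273.8 × 76.1 = 20836 cfs. P = γ·Q·ΔE/550 = 62.4 × 20836 × 83.85 / 550 = 198224 hp.

P = 198224 hp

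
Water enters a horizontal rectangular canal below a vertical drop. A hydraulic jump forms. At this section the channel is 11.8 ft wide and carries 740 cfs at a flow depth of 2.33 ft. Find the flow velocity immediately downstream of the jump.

q = Q/b = 740/11.8 = 62.7 ft²/s; V₁ = q/y₁ = 26.9 ft/s. Fr₁ = V₁/√(g·y₁) = 3.11.
Conjugate-depth relation: y₂/y₁ = ½[√(1 + 8Fr₁²) − 1] = ½[√78.24 − 1] = 3.92.
y₂ = 3.92 × 2.33 = 9.14 ft.
V₂ = q/y₂ = 62.7/9.14 = 6.86 ft/s.

V₂ = 6.86 ft/s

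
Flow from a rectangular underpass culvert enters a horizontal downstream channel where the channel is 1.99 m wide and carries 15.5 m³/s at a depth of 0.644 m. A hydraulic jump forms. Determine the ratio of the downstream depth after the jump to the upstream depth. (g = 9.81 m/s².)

y₂/y₁ = 6.32

q = Q/b = 15.5/1.99 = 7.79 m²/s; V₁ = q/y₁ = 12.1 m/s. Fr₁ = V₁/√(g·y₁) = 4.81.
Sequent-depth ratio: y₂/y₁ = ½[√(1 + 8Fr₁²) − 1] = ½[√186.2 − 1] = 6.32.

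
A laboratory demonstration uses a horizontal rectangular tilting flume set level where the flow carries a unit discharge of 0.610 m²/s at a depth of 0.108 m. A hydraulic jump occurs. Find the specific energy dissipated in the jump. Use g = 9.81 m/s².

ΔE = 0.917 m

V₁ = q/y₁ = 0.610/0.108 = 5.65 m/s. Fr₁ = V₁/√(g·y₁) = 5.65/√(9.81×0.108) = 5.49.
Sequent-depth ratio: y₂/y₁ = ½[√(1 + 8Fr₁²) − 1] = ½[√241.9 − 1] = 7.28.
y₂ = 7.28 × 0.108 = 0.786 m.
Head loss: ΔE = (y₂ − y₁)³/(4y₁y₂) = (0.786 − 0.108)³/(4×0.108×0.786) = 0.311/0.339 = 0.917 m.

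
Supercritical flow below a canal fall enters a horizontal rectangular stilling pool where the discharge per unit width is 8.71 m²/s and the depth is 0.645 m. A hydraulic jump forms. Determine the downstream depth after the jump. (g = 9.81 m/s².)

V₁ = q/y₁ = 8.71/0.645 = 13.5 m/s. Fr₁ = V₁/√(g·y₁) = 13.5/√(9.81×0.645) = 5.37.
By Bélanger, y₂/y₁ = ½[√(1 + 8Fr₁²) − 1] = ½[√231.6 − 1] = 7.11.
y₂ = 7.11 × 0.645 = 4.58 m.

y₂ = 4.58 m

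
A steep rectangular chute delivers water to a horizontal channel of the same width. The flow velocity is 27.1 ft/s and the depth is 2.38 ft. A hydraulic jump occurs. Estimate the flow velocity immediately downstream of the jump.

V₂ = 6.94 ft/s

Fr₁ = V₁/√(g·y₁) = 27.1/√(32.2×2.38) = 3.10.
Sequent-depth ratio: y₂/y₁ = ½[√(1 + 8Fr₁²) − 1] = ½[√77.66 − 1] = 3.91.
y₂ = 3.91 × 2.38 = 9.30 ft.
q = V₁·y₁ = 27.1 × 2.38 = 64.5 ft²/s.
V₂ = q/y₂ = 64.5/9.30 = 6.94 ft/s.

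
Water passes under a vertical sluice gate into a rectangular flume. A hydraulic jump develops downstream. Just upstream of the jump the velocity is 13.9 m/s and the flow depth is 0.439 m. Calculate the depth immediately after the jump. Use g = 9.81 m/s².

Fr₁ = V₁/√(g·y₁) = 13.9/√(9.81×0.439) = 6.70.
By Bélanger, y₂/y₁ = ½[√(1 + 8Fr₁²) − 1] = ½[√359.9 − 1] = 8.99.
y₂ = 8.99 × 0.439 = 3.94 m.

y₂ = 3.94 m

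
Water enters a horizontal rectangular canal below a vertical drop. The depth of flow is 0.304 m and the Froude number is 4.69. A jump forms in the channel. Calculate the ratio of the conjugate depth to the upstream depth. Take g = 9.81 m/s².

Fr₁ = 4.69 (given).
By Bélanger, y₂/y₁ = ½[√(1 + 8Fr₁²) − 1] = ½[√177.0 − 1] = 6.15.

y₂/y₁ = 6.15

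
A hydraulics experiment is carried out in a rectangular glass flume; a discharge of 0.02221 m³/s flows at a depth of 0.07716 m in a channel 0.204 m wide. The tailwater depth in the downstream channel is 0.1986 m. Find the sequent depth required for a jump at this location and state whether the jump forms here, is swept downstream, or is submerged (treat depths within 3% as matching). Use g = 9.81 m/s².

y₂ = 0.1425 m; the jump is submerged

q = Q/b = 0.02221/0.204 = 0.1089 m²/s; V₁ = q/y₁ = 1.411 m/s. Fr₁ = V₁/√(g·y₁) = 1.622.
By Bélanger, y₂/y₁ = ½[√(1 + 8Fr₁²) − 1] = ½[√22.042 − 1] = 1.847.
y₂ = 1.847 × 0.07716 = 0.1425 m.
Tailwater y_tw = 0.1986 m: y_tw > y₂, so the jump is submerged.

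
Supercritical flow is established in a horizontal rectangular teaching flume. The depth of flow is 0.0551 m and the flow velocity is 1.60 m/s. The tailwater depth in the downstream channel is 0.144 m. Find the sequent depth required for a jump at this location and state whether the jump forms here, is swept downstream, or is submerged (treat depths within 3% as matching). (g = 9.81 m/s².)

Fr₁ = V₁/√(g·y₁) = 1.60/√(9.81×0.0551) = 2.18.
Conjugate-depth relation: y₂/y₁ = ½[√(1 + 8Fr₁²) − 1] = ½[√38.89 − 1] = 2.62.
y₂ = 2.62 × 0.0551 = 0.144 m.
Tailwater y_tw = 0.144 m: y_tw ≈ y₂, so the jump forms here.

y₂ = 0.144 m; the jump forms here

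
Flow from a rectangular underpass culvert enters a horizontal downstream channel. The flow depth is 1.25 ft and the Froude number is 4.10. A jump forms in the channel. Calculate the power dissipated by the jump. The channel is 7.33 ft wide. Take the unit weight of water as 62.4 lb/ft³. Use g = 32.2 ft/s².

P = 128 hp

Fr₁ = 4.10 (given).
From the momentum equation for a rectangular channel, y₂/y₁ = ½[√(1 + 8Fr₁²) − 1] = ½[√135.5 − 1] = 5.32.
y₂ = 5.32 × 1.25 = 6.65 ft.
V₁ = Fr₁·√(g·y₁) = 4.10×√(32.2×1.25) = 26.0 ft/s; q = V₁·y₁ = 32.5 ft²/s. V₂ = q/y₂ = 32.5/6.65 = 4.89 ft/s. E₁ = y₁ + V₁²/2g = 11.8 ft; E₂ = y₂ + V₂²/2g = 7.02 ft. ΔE = E₁ − E₂ = 4.74 ft.
Q = q·b = 32.5 × 7.33 = 238 cfs. P = γ·Q·ΔE/550 = 62.4 × 238 × 4.74 / 550 = 128 hp.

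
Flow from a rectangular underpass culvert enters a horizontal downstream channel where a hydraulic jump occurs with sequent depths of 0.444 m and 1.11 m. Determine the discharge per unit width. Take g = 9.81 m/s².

q = 1.94 m²/s

For a rectangular channel the momentum equation gives q² = ½·g·y₁·y₂·(y₁ + y₂) = ½×9.81×0.444×1.11×1.55 = 3.76.
q = √3.76 = 1.94 m²/s.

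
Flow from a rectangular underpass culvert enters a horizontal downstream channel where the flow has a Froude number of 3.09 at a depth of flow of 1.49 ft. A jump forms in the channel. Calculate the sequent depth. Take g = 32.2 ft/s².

Fr₁ = 3.09 (given).
Conjugate-depth relation: y₂/y₁ = ½[√(1 + 8Fr₁²) − 1] = ½[√77.38 − 1] = 3.90.
y₂ = 3.90 × 1.49 = 5.81 ft.

y₂ = 5.81 ft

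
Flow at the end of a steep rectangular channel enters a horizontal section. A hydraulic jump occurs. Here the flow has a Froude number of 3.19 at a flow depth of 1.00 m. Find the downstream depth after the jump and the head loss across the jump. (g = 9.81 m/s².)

Fr₁ = 3.19 (given).
Bélanger equation: y₂/y₁ = ½[√(1 + 8Fr₁²) − 1] = ½[√82.41 − 1] = 4.04.
y₂ = 4.04 × 1.00 = 4.04 m.
Head loss: ΔE = (y₂ − y₁)³/(4y₁y₂) = (4.04 − 1.00)³/(4×1.00×4.04) = 28.1/16.2 = 1.74 m.

y₂ = 4.04 m; ΔE = 1.74 m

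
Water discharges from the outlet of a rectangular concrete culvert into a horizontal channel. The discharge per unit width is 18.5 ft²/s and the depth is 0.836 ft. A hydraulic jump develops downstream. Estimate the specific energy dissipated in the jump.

ΔE = 3.55 ft

V₁ = q/y₁ = 18.5/0.836 = 22.1 ft/s. Fr₁ = V₁/√(g·y₁) = 22.1/√(32.2×0.836) = 4.27.
Bélanger equation: y₂/y₁ = ½[√(1 + 8Fr₁²) − 1] = ½[√146.5 − 1] = 5.55.
y₂ = 5.55 × 0.836 = 4.64 ft.
V₂ = q/y₂ = 18.5/4.64 = 3.99 ft/s. E₁ = y₁ + V₁²/2g = 8.44 ft; E₂ = y₂ + V₂²/2g = 4.89 ft. ΔE = E₁ − E₂ = 3.55 ft.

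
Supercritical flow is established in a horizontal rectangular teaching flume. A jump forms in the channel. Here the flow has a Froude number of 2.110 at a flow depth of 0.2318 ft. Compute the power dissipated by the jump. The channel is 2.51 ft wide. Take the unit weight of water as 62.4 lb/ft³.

Fr₁ = 2.110 (given).
Bélanger equation: y₂/y₁ = ½[√(1 + 8Fr₁²) − 1] = ½[√36.617 − 1] = 2.526.
y₂ = 2.526 × 0.2318 = 0.5854 ft.
V₁ = Fr₁·√(g·y₁) = 2.110×√(32.2×0.2318) = 5.765 ft/s; q = V₁·y₁ = 1.336 ft²/s. V₂ = q/y₂ = 1.336/0.5854 = 2.282 ft/s. E₁ = y₁ + V₁²/2g = 0.7478 ft; E₂ = y₂ + V₂²/2g = 0.6663 ft. ΔE = E₁ − E₂ = 0.08147 ft.
Q = q·b = 1.336 × 2.51 = 3.354 cfs. P = γ·Q·ΔE/550 = 62.4 × 3.354 × 0.08147 / 550 = 0.03100 hp.

P = 0.03100 hp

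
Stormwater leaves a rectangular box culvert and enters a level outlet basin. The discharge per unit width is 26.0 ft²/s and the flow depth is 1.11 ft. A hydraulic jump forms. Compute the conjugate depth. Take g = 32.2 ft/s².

y₂ = 5.62 ft

V₁ = q/y₁ = 26.0/1.11 = 23.4 ft/s. Fr₁ = V₁/√(g·y₁) = 23.4/√(32.2×1.11) = 3.92.
Sequent-depth ratio: y₂/y₁ = ½[√(1 + 8Fr₁²) − 1] = ½[√123.8 − 1] = 5.06.
y₂ = 5.06 × 1.11 = 5.62 ft.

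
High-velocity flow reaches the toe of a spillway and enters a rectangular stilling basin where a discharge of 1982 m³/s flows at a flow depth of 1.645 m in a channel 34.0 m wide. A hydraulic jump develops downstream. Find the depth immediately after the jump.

y₂ = 19.72 m

q = Q/b = 1982/34.0 = 58.29 m²/s; V₁ = q/y₁ = 35.44 m/s. Fr₁ = V₁/√(g·y₁) = 8.821.
By Bélanger, y₂/y₁ = ½[√(1 + 8Fr₁²) − 1] = ½[√623.55 − 1] = 11.99.
y₂ = 11.99 × 1.645 = 19.72 m.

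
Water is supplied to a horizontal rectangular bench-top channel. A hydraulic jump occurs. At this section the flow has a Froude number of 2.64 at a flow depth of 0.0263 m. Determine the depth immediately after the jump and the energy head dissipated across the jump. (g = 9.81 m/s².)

Fr₁ = 2.64 (given).
Bélanger equation: y₂/y₁ = ½[√(1 + 8Fr₁²) − 1] = ½[√56.76 − 1] = 3.27.
y₂ = 3.27 × 0.0263 = 0.0859 m.
V₁ = Fr₁·√(g·y₁) = 2.64×√(9.81×0.0263) = 1.34 m/s; q = V₁·y₁ = 0.0353 m²/s. V₂ = q/y₂ = 0.0353/0.0859 = 0.410 m/s. E₁ = y₁ + V₁²/2g = 0.118 m; E₂ = y₂ + V₂²/2g = 0.0945 m. ΔE = E₁ − E₂ = 0.0234 m.

y₂ = 0.0859 m; ΔE = 0.0234 m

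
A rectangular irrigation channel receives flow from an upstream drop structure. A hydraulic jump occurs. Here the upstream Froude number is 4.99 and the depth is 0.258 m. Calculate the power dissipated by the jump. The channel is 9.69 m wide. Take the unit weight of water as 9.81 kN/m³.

P = 331 kW

Fr₁ = 4.99 (given).
Bélanger equation: y₂/y₁ = ½[√(1 + 8Fr₁²) − 1] = ½[√200.2 − 1] = 6.57.
y₂ = 6.57 × 0.258 = 1.70 m.
Head loss: ΔE = (y₂ − y₁)³/(4y₁y₂) = (1.70 − 0.258)³/(4×0.258×1.70) = 2.98/1.75 = 1.70 m.
V₁ = Fr₁·√(g·y₁) = 4.99×√(9.81×0.258) = 7.94 m/s; q = V₁·y₁ = 2.05 m²/s. Q = q·b = 2.05 × 9.69 = 19.8 m³/s. P = γ·Q·ΔE = 9.81 × 19.8 × 1.70 = 331 kW.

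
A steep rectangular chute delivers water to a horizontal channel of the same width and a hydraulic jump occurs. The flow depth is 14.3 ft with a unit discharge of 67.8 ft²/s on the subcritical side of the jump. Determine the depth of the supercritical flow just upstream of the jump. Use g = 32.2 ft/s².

V₂ = q/y₂ = 67.8/14.3 = 4.74 ft/s; Fr₂ = V₂/√(g·y₂) = 0.221.
From the momentum equation (using Fr₂), y₁/y₂ = ½[√(1 + 8Fr₂²) − 1] = ½[√1.391 − 1] = 0.0896.
y₁ = 0.0896 × 14.3 = 1.28 ft.

y₁ = 1.28 ft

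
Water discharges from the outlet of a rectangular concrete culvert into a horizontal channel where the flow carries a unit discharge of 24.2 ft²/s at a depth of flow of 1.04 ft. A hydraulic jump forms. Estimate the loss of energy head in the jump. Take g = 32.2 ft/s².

V₁ = q/y₁ = 24.2/1.04 = 23.3 ft/s. Fr₁ = V₁/√(g·y₁) = 23.3/√(32.2×1.04) = 4.02.
From the momentum equation for a rectangular channel, y₂/y₁ = ½[√(1 + 8Fr₁²) − 1] = ½[√130.3 − 1] = 5.21.
y₂ = 5.21 × 1.04 = 5.42 ft.
V₂ = q/y₂ = 24.2/5.42 = 4.47 ft/s. E₁ = y₁ + V₁²/2g = 9.45 ft; E₂ = y₂ + V₂²/2g = 5.73 ft. ΔE = E₁ − E₂ = 3.72 ft.

ΔE = 3.72 ft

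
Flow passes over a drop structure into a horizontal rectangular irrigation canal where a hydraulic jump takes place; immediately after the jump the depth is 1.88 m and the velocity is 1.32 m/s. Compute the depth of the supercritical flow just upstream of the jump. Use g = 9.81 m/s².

Fr₂ = V₂/√(g·y₂) = 1.32/√(9.81×1.88) = 0.307.
From the momentum equation (using Fr₂), y₁/y₂ = ½[√(1 + 8Fr₂²) − 1] = ½[√1.756 − 1] = 0.163.
y₁ = 0.163 × 1.88 = 0.306 m.

y₁ = 0.306 m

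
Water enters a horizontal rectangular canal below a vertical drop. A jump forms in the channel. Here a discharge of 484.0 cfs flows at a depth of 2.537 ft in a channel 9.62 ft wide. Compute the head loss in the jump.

q = Q/b = 484.0/9.62 = 50.31 ft²/s; V₁ = q/y₁ = 19.83 ft/s. Fr₁ = V₁/√(g·y₁) = 2.194.
Bélanger equation: y₂/y₁ = ½[√(1 + 8Fr₁²) − 1] = ½[√39.514 − 1] = 2.643.
y₂ = 2.643 × 2.537 = 6.705 ft.
V₂ = q/y₂ = 50.31/6.705 = 7.503 ft/s. E₁ = y₁ + V₁²/2g = 8.644 ft; E₂ = y₂ + V₂²/2g = 7.579 ft. ΔE = E₁ − E₂ = 1.064 ft.

ΔE = 1.064 ft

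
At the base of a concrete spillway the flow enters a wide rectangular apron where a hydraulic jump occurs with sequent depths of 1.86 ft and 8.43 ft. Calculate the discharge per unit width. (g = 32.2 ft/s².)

For a rectangular channel the momentum equation gives q² = ½·g·y₁·y₂·(y₁ + y₂) = ½×32.2×1.86×8.43×10.3 = 2598.
q = √2598 = 51.0 ft²/s.

q = 51.0 ft²/s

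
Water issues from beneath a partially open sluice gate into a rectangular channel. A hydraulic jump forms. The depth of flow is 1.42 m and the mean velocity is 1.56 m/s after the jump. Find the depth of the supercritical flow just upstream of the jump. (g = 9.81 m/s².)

Fr₂ = V₂/√(g·y₂) = 1.56/√(9.81×1.42) = 0.418.
Since the conjugate-depth ratio holds either way, y₁/y₂ = ½[√(1 + 8Fr₂²) − 1] = ½[√2.398 − 1] = 0.274.
y₁ = 0.274 × 1.42 = 0.389 m.

y₁ = 0.389 m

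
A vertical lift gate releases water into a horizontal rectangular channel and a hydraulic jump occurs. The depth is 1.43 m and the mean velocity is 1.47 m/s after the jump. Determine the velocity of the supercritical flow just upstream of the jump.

Fr₂ = V₂/√(g·y₂) = 1.47/√(9.81×1.43) = 0.392.
Applying the sequent-depth relation in reverse, y₁/y₂ = ½[√(1 + 8Fr₂²) − 1] = ½[√2.232 − 1] = 0.247.
y₁ = 0.247 × 1.43 = 0.353 m.
V₁ = q/y₁ = 2.10/0.353 = 5.95 m/s.

V₁ = 5.95 m/s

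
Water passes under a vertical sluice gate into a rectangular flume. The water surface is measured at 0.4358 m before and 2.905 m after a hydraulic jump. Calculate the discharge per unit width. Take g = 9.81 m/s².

q = 4.555 m²/s

For a rectangular channel the momentum equation gives q² = ½·g·y₁·y₂·(y₁ + y₂) = ½×9.81×0.4358×2.905×3.341 = 20.75.
q = √20.75 = 4.555 m²/s.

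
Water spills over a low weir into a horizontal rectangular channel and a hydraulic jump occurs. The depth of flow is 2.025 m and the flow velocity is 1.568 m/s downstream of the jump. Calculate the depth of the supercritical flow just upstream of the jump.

Fr₂ = V₂/√(g·y₂) = 1.568/√(9.81×2.025) = 0.3518.
Since the conjugate-depth ratio holds either way, y₁/y₂ = ½[√(1 + 8Fr₂²) − 1] = ½[√1.9901 − 1] = 0.2054.
y₁ = 0.2054 × 2.025 = 0.4159 m.

y₁ = 0.4159 m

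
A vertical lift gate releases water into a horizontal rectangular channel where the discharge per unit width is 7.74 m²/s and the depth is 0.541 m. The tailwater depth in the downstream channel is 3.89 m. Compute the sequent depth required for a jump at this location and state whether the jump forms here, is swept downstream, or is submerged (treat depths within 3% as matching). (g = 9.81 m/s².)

V₁ = q/y₁ = 7.74/0.541 = 14.3 m/s. Fr₁ = V₁/√(g·y₁) = 14.3/√(9.81×0.541) = 6.21.
From the momentum equation for a rectangular channel, y₂/y₁ = ½[√(1 + 8Fr₁²) − 1] = ½[√309.5 − 1] = 8.30.
y₂ = 8.30 × 0.541 = 4.49 m.
Tailwater y_tw = 3.89 m: y_tw < y₂, so the jump is swept downstream.

y₂ = 4.49 m; the jump is swept downstream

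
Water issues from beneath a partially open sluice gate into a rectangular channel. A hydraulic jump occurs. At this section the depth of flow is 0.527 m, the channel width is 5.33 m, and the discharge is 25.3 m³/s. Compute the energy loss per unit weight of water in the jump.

q = Q/b = 25.3/5.33 = 4.75 m²/s; V₁ = q/y₁ = 9.01 m/s. Fr₁ = V₁/√(g·y₁) = 3.96.
Conjugate-depth relation: y₂/y₁ = ½[√(1 + 8Fr₁²) − 1] = ½[√126.5 − 1] = 5.12.
y₂ = 5.12 × 0.527 = 2.70 m.
V₂ = q/y₂ = 4.75/2.70 = 1.76 m/s. E₁ = y₁ + V₁²/2g = 4.66 m; E₂ = y₂ + V₂²/2g = 2.86 m. ΔE = E₁ − E₂ = 1.80 m.

ΔE = 1.80 m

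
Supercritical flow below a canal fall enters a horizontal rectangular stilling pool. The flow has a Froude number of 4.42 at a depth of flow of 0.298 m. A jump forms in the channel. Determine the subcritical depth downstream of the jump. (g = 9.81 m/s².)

y₂ = 1.72 m

Fr₁ = 4.42 (given).
From the momentum equation for a rectangular channel, y₂/y₁ = ½[√(1 + 8Fr₁²) − 1] = ½[√157.3 − 1] = 5.77.
y₂ = 5.77 × 0.298 = 1.72 m.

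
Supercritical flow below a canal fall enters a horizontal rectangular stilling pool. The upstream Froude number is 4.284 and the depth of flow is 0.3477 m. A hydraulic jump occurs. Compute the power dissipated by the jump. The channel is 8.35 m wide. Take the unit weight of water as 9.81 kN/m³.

P = 337.1 kW

Fr₁ = 4.284 (given).
Sequent-depth ratio: y₂/y₁ = ½[√(1 + 8Fr₁²) − 1] = ½[√147.82 − 1] = 5.579.
y₂ = 5.579 × 0.3477 = 1.940 m.
Head loss: ΔE = (y₂ − y₁)³/(4y₁y₂) = (1.940 − 0.3477)³/(4×0.3477×1.940) = 4.036/2.698 = 1.496 m.
V₁ = Fr₁·√(g·y₁) = 4.284×√(9.81×0.3477) = 7.912 m/s; q = V₁·y₁ = 2.751 m²/s. Q = q·b = 2.751 × 8.35 = 22.97 m³/s. P = γ·Q·ΔE = 9.81 × 22.97 × 1.496 = 337.1 kW.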